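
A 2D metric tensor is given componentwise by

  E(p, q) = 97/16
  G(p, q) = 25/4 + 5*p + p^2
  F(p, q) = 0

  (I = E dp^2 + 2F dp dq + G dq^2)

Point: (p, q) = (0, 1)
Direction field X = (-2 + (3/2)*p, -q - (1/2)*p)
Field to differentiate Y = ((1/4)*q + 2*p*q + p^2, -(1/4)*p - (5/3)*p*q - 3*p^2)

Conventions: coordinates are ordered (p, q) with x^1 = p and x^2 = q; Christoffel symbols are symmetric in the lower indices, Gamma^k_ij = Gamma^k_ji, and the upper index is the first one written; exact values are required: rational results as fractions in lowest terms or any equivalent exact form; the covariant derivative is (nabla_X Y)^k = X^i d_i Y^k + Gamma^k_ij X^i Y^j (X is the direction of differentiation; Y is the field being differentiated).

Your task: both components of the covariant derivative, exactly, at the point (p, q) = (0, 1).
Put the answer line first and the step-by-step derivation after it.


Answer: (nabla_X Y)^p = -17/4, (nabla_X Y)^q = 56/15

E = 97/16, F = 0, G = 25/4 at the point
E_p = 0, E_q = 0, F_p = 0, F_q = 0, G_p = 5, G_q = 0
EG - F^2 = 2425/64;  g^inv = (64/2425) * [[25/4, 0], [0, 97/16]]
first-kind symbols [ij,l] = (1/2)(d_i g_jl + d_j g_il - d_l g_ij): [pp,p] = E_p/2 = 0, [pp,q] = F_p - E_q/2 = 0, [pq,p] = E_q/2 = 0, [pq,q] = G_p/2 = 5/2, [qq,p] = F_q - G_p/2 = -5/2, [qq,q] = G_q/2 = 0
Gamma^p_ij = (G*[ij,p] - F*[ij,q])/(EG - F^2), Gamma^q_ij = (E*[ij,q] - F*[ij,p])/(EG - F^2)
Gamma_ppp = 0, Gamma_ppq = 0, Gamma_pqq = -40/97, Gamma_qpp = 0, Gamma_qpq = 2/5, Gamma_qqq = 0
X = (-2, -1), Y = (1/4, 0) at the point


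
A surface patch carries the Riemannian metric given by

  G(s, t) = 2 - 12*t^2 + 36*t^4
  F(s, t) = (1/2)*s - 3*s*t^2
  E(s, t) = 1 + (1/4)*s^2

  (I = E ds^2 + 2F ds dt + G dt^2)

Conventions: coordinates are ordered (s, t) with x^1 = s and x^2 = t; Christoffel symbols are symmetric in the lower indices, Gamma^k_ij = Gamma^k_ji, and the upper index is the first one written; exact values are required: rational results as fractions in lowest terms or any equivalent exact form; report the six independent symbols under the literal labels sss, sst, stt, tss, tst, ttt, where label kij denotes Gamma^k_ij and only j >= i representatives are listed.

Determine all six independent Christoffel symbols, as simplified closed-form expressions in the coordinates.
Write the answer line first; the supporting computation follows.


Answer: Gamma_sss = s/(s^2 + 144*t^4 - 48*t^2 + 8), Gamma_sst = 0, Gamma_stt = -24*s*t/(s^2 + 144*t^4 - 48*t^2 + 8), Gamma_tss = (2 - 12*t^2)/(s^2 + 144*t^4 - 48*t^2 + 8), Gamma_tst = 0, Gamma_ttt = (288*t^3 - 48*t)/(s^2 + 144*t^4 - 48*t^2 + 8)

E = 1 + (1/4)*s^2; F = (1/2)*s - 3*s*t^2; G = 2 - 12*t^2 + 36*t^4
Gamma^k_ij = (1/2) g^{kl} (d_i g_jl + d_j g_il - d_l g_ij), with g^inv = (1/(EG-F^2)) [[G, -F], [-F, E]]
first partials: E_s = (1/2)*s, E_t = 0, F_s = 1/2 - 3*t^2, F_t = -6*s*t, G_s = 0, G_t = -24*t + 144*t^3
D = EG - F^2 = 2 - 12*t^2 + (1/4)*s^2 + 36*t^4
expanded: Gamma^s_ss = (G E_s - 2F F_s + F E_t)/(2D), Gamma^s_st = (G E_t - F G_s)/(2D), Gamma^s_tt = (2G F_t - G G_s - F G_t)/(2D), Gamma^t_ss = (2E F_s - E E_t - F E_s)/(2D), Gamma^t_st = (E G_s - F E_t)/(2D), Gamma^t_tt = (E G_t - 2F F_t + F G_s)/(2D); substitute and cancel common factors


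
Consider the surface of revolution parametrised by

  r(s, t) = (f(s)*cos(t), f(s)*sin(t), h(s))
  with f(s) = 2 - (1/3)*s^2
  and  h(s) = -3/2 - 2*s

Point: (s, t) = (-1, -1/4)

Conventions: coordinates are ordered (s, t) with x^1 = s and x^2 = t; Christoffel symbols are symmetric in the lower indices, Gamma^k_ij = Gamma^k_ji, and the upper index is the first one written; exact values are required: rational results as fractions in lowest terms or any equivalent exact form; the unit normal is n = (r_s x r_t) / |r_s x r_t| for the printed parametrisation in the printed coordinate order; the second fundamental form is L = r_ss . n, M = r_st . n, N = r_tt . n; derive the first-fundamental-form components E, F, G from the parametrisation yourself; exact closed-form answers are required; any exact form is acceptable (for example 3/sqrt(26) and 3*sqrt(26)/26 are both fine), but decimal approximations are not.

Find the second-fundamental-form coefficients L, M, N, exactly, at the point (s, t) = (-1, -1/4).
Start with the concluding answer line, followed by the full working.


Answer: L = -sqrt(10)/5, M = 0, N = -sqrt(10)/2

f = 5/3, f' = 2/3, f'' = -2/3, h' = -2, h'' = 0
E = 40/9, F = 0, G = 25/9; answer radicand W^2 = 40/9
unnormalised second-form numerators: l = -4/3, m = 0, n = -10/3; L = l/sqrt(40/9), and similarly M = m/sqrt(W^2), N = n/sqrt(W^2)


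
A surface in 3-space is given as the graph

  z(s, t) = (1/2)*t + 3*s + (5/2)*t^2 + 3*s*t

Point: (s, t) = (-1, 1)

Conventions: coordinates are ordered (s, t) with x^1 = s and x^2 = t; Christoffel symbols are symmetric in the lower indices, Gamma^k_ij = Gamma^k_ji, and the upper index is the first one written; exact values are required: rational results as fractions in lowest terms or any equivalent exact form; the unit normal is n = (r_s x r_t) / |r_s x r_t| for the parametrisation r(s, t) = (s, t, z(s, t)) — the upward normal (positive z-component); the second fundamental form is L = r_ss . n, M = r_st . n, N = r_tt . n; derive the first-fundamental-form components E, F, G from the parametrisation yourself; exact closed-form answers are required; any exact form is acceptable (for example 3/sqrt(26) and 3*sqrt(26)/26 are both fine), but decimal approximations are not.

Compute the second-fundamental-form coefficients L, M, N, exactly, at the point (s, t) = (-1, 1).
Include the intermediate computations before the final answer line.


z_s = 6, z_t = 5/2, z_ss = 0, z_st = 3, z_tt = 5
E = 37, F = 15, G = 29/4; answer radicand W^2 = 173/4
unnormalised second-form numerators: l = 0, m = 3, n = 5; L = l/sqrt(173/4), and similarly M = m/sqrt(W^2), N = n/sqrt(W^2)

Answer: L = 0, M = 6*sqrt(173)/173, N = 10*sqrt(173)/173


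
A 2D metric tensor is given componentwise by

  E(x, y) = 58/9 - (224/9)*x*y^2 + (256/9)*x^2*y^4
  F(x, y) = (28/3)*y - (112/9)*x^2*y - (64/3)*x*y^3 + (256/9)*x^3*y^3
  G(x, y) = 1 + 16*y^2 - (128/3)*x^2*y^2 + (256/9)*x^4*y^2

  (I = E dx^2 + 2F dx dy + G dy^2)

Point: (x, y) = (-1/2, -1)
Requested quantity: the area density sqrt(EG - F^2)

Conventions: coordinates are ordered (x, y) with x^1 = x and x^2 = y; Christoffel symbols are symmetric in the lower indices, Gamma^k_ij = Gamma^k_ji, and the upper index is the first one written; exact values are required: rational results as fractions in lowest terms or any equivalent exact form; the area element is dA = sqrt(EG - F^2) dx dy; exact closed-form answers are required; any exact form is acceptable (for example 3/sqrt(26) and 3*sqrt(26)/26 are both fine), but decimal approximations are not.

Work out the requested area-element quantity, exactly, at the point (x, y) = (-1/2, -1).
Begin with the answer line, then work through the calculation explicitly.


Answer: sqrt(EG - F^2) = sqrt(298)/3

E = 26, F = -40/3, G = 73/9; EG - F^2 = 298/9


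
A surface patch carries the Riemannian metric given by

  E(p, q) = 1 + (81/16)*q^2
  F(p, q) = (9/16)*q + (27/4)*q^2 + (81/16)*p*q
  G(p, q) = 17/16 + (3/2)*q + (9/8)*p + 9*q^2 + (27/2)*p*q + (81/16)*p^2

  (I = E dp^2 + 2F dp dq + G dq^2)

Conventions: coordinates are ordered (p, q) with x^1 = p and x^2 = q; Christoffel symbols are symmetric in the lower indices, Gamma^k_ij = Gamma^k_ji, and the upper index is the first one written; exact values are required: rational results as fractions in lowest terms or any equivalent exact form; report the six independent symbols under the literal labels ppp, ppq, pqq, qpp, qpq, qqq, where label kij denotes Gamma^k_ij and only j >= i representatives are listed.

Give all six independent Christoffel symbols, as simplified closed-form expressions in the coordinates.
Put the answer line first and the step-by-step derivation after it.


Answer: Gamma_ppp = 0, Gamma_ppq = 81*q/(81*p^2 + 216*p*q + 18*p + 225*q^2 + 24*q + 17), Gamma_pqq = 108*q/(81*p^2 + 216*p*q + 18*p + 225*q^2 + 24*q + 17), Gamma_qpp = 0, Gamma_qpq = (81*p + 108*q + 9)/(81*p^2 + 216*p*q + 18*p + 225*q^2 + 24*q + 17), Gamma_qqq = (108*p + 144*q + 12)/(81*p^2 + 216*p*q + 18*p + 225*q^2 + 24*q + 17)

E = 1 + (81/16)*q^2; F = (9/16)*q + (27/4)*q^2 + (81/16)*p*q; G = 17/16 + (3/2)*q + (9/8)*p + 9*q^2 + (27/2)*p*q + (81/16)*p^2
Gamma^k_ij = (1/2) g^{kl} (d_i g_jl + d_j g_il - d_l g_ij), with g^inv = (1/(EG-F^2)) [[G, -F], [-F, E]]
first partials: E_p = 0, E_q = (81/8)*q, F_p = (81/16)*q, F_q = 9/16 + (27/2)*q + (81/16)*p, G_p = 9/8 + (27/2)*q + (81/8)*p, G_q = 3/2 + 18*q + (27/2)*p
D = EG - F^2 = 17/16 + (3/2)*q + (9/8)*p + (225/16)*q^2 + (27/2)*p*q + (81/16)*p^2
expanded: Gamma^p_pp = (G E_p - 2F F_p + F E_q)/(2D), Gamma^p_pq = (G E_q - F G_p)/(2D), Gamma^p_qq = (2G F_q - G G_p - F G_q)/(2D), Gamma^q_pp = (2E F_p - E E_q - F E_p)/(2D), Gamma^q_pq = (E G_p - F E_q)/(2D), Gamma^q_qq = (E G_q - 2F F_q + F G_p)/(2D); substitute and cancel common factors


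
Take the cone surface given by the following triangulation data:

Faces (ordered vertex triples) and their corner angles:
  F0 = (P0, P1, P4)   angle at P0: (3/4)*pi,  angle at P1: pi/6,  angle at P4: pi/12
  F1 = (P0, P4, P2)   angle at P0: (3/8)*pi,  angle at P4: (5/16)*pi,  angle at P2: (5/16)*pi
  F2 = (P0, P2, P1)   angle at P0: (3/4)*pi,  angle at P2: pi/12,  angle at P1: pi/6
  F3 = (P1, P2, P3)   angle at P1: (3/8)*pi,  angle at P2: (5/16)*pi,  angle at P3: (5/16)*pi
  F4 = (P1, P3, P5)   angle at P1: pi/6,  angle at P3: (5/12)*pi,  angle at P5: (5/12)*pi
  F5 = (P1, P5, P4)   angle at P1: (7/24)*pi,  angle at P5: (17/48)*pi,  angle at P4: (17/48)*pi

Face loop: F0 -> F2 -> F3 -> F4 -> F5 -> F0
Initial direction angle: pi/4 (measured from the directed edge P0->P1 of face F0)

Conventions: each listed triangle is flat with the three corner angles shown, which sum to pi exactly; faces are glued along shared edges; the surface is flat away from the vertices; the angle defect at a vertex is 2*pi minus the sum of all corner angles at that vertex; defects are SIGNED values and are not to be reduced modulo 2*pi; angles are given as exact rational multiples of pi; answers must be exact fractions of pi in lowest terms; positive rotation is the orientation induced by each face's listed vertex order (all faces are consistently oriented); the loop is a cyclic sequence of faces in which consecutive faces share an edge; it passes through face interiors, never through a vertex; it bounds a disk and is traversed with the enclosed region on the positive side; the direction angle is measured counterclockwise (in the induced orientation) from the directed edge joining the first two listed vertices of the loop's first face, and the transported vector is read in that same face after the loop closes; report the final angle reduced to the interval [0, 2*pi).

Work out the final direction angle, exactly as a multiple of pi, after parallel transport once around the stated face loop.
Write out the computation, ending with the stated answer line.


enclosed vertex P1: corner angles sum to (7/6)*pi, defect = 2*pi - (7/6)*pi = (5/6)*pi
final direction = starting direction + enclosed defect total, reduced mod 2*pi (induced orientation)
final angle = pi/4 + (5/6)*pi = (13/12)*pi (mod 2*pi)

Answer: final direction angle = (13/12)*pi


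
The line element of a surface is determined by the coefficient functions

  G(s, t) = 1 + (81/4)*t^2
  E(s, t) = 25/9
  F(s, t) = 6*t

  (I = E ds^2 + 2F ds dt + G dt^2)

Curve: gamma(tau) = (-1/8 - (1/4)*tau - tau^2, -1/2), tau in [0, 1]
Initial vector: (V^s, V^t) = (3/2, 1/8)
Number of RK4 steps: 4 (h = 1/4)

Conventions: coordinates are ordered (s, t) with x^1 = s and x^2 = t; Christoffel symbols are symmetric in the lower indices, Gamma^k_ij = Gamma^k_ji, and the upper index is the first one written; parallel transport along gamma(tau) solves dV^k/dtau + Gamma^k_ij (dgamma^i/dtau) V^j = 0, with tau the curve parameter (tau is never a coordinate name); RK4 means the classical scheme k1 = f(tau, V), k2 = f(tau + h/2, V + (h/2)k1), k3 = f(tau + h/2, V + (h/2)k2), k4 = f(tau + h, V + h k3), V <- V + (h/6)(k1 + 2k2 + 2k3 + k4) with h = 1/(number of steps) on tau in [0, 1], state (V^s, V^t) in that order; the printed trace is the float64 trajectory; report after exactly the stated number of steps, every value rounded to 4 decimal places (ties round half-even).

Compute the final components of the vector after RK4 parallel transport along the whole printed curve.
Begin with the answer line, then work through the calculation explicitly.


Answer: V^s = 1.5000, V^t = 0.1250

gamma'(tau) = (-1/4 - 2*tau, 0); f(tau, V)^k = -Gamma^k_ij(gamma(tau)) gamma'^i(tau) V^j; h = 1/4; intermediate values shown to 6 dp
curve data and Christoffel symbols at the stage parameters:
  tau = 0.000000: gamma = (-0.125000, -0.500000), gamma' = (-0.250000, 0.000000); Gamma_sss = 0.000000, Gamma_sst = 0.000000, Gamma_stt = 0.765279, Gamma_tss = 0.000000, Gamma_tst = 0.000000, Gamma_ttt = -1.291408
  tau = 0.125000: gamma = (-0.171875, -0.500000), gamma' = (-0.500000, 0.000000); Gamma_sss = 0.000000, Gamma_sst = 0.000000, Gamma_stt = 0.765279, Gamma_tss = 0.000000, Gamma_tst = 0.000000, Gamma_ttt = -1.291408
  tau = 0.250000: gamma = (-0.250000, -0.500000), gamma' = (-0.750000, 0.000000); Gamma_sss = 0.000000, Gamma_sst = 0.000000, Gamma_stt = 0.765279, Gamma_tss = 0.000000, Gamma_tst = 0.000000, Gamma_ttt = -1.291408
  tau = 0.375000: gamma = (-0.359375, -0.500000), gamma' = (-1.000000, 0.000000); Gamma_sss = 0.000000, Gamma_sst = 0.000000, Gamma_stt = 0.765279, Gamma_tss = 0.000000, Gamma_tst = 0.000000, Gamma_ttt = -1.291408
  tau = 0.500000: gamma = (-0.500000, -0.500000), gamma' = (-1.250000, 0.000000); Gamma_sss = 0.000000, Gamma_sst = 0.000000, Gamma_stt = 0.765279, Gamma_tss = 0.000000, Gamma_tst = 0.000000, Gamma_ttt = -1.291408
  tau = 0.625000: gamma = (-0.671875, -0.500000), gamma' = (-1.500000, 0.000000); Gamma_sss = 0.000000, Gamma_sst = 0.000000, Gamma_stt = 0.765279, Gamma_tss = 0.000000, Gamma_tst = 0.000000, Gamma_ttt = -1.291408
  tau = 0.750000: gamma = (-0.875000, -0.500000), gamma' = (-1.750000, 0.000000); Gamma_sss = 0.000000, Gamma_sst = 0.000000, Gamma_stt = 0.765279, Gamma_tss = 0.000000, Gamma_tst = 0.000000, Gamma_ttt = -1.291408
  tau = 0.875000: gamma = (-1.109375, -0.500000), gamma' = (-2.000000, 0.000000); Gamma_sss = 0.000000, Gamma_sst = 0.000000, Gamma_stt = 0.765279, Gamma_tss = 0.000000, Gamma_tst = 0.000000, Gamma_ttt = -1.291408
  tau = 1.000000: gamma = (-1.375000, -0.500000), gamma' = (-2.250000, 0.000000); Gamma_sss = 0.000000, Gamma_sst = 0.000000, Gamma_stt = 0.765279, Gamma_tss = 0.000000, Gamma_tst = 0.000000, Gamma_ttt = -1.291408
step 0: V^s = 1.5000, V^t = 0.1250
step 1: k1 = (0.000000, 0.000000), k2 = (0.000000, 0.000000), k3 = (0.000000, 0.000000), k4 = (0.000000, 0.000000); V <- V + (h/6)(k1 + 2k2 + 2k3 + k4): V^s = 1.5000, V^t = 0.1250
step 2: k1 = (0.000000, 0.000000), k2 = (0.000000, 0.000000), k3 = (0.000000, 0.000000), k4 = (0.000000, 0.000000); V <- V + (h/6)(k1 + 2k2 + 2k3 + k4): V^s = 1.5000, V^t = 0.1250
step 3: k1 = (0.000000, 0.000000), k2 = (0.000000, 0.000000), k3 = (0.000000, 0.000000), k4 = (0.000000, 0.000000); V <- V + (h/6)(k1 + 2k2 + 2k3 + k4): V^s = 1.5000, V^t = 0.1250
step 4: k1 = (0.000000, 0.000000), k2 = (0.000000, 0.000000), k3 = (0.000000, 0.000000), k4 = (0.000000, 0.000000); V <- V + (h/6)(k1 + 2k2 + 2k3 + k4): V^s = 1.5000, V^t = 0.1250


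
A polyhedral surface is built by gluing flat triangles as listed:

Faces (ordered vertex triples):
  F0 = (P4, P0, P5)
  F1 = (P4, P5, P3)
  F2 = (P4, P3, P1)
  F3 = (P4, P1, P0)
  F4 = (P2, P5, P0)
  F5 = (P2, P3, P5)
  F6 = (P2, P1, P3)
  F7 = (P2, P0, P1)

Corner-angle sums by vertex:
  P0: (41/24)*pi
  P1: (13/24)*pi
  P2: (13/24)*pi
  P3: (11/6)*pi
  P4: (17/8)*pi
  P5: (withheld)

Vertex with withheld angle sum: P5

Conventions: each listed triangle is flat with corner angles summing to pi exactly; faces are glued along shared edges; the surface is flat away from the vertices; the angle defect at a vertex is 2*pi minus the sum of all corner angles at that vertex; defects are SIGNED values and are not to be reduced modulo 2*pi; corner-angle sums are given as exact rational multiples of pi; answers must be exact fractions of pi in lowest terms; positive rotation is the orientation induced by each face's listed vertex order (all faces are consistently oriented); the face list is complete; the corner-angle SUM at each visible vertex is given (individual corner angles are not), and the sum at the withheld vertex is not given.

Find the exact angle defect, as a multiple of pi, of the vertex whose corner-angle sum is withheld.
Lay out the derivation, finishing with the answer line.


V = 6, E = 12, F = 8; chi = V - E + F = 2
Gauss-Bonnet: total defect = 2*pi*chi = 4*pi; visible defects sum to (13/4)*pi

Answer: defect(P5) = (3/4)*pi


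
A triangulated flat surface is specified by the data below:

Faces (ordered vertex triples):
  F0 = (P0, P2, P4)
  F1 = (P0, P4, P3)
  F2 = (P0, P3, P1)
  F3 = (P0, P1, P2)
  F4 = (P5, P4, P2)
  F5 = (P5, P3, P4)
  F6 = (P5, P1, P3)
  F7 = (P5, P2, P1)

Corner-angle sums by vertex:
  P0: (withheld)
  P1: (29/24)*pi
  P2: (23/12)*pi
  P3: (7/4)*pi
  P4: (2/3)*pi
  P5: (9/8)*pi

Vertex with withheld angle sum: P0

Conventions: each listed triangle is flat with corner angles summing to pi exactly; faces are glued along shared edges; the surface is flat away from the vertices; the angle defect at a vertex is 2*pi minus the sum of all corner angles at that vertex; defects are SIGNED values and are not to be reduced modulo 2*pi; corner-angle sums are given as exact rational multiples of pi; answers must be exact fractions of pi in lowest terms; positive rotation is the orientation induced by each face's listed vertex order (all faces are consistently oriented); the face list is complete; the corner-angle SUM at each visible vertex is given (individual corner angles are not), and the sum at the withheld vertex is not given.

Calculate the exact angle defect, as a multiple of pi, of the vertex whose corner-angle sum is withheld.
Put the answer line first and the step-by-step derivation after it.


Answer: defect(P0) = (2/3)*pi

V = 6, E = 12, F = 8; chi = V - E + F = 2
Gauss-Bonnet: total defect = 2*pi*chi = 4*pi; visible defects sum to (10/3)*pi


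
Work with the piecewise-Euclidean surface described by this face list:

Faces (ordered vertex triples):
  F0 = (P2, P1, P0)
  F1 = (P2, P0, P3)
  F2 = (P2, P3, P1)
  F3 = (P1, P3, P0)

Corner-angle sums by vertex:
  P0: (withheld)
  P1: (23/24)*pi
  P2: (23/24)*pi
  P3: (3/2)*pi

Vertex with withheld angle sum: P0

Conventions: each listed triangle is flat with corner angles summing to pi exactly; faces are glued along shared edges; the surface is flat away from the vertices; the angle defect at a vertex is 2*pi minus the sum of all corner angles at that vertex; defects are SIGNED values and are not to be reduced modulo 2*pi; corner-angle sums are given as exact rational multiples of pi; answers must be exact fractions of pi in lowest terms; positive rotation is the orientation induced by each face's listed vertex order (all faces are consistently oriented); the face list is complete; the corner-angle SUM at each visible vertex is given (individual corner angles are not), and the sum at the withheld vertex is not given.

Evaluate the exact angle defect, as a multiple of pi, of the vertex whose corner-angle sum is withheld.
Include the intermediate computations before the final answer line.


V = 4, E = 6, F = 4; chi = V - E + F = 2
Gauss-Bonnet: total defect = 2*pi*chi = 4*pi; visible defects sum to (31/12)*pi

Answer: defect(P0) = (17/12)*pi


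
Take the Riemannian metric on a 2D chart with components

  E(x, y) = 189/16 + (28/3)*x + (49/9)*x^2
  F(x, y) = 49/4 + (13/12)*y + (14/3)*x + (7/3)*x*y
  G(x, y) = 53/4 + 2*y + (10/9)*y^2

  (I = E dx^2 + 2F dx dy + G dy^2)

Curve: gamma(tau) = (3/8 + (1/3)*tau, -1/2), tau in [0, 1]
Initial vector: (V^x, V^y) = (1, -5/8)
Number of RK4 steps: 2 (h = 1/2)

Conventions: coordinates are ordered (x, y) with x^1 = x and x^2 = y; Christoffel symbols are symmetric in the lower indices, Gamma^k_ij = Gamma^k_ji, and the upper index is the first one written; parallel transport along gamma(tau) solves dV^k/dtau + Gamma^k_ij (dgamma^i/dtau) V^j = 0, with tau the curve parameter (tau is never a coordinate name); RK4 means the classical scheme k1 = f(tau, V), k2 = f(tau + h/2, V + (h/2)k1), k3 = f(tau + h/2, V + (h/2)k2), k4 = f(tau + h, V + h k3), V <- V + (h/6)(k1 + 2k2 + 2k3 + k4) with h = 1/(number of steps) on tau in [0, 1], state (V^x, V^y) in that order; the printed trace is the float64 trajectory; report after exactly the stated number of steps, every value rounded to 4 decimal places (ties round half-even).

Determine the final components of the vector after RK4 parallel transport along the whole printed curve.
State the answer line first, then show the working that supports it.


Answer: V^x = 0.7072, V^y = -0.3865

gamma'(tau) = (1/3, 0); f(tau, V)^k = -Gamma^k_ij(gamma(tau)) gamma'^i(tau) V^j; h = 1/2; intermediate values shown to 6 dp
curve data and Christoffel symbols at the stage parameters:
  tau = 0.000000: gamma = (0.375000, -0.500000), gamma' = (0.333333, 0.000000); Gamma_xxx = 1.206596, Gamma_xxy = 0.000000, Gamma_xyy = 0.588014, Gamma_yxx = -0.974705, Gamma_yxy = 0.000000, Gamma_yyy = -0.575680
  tau = 0.250000: gamma = (0.458333, -0.500000), gamma' = (0.333333, 0.000000); Gamma_xxx = 1.115037, Gamma_xxy = 0.000000, Gamma_xyy = 0.544270, Gamma_yxx = -0.905502, Gamma_yxy = 0.000000, Gamma_yyy = -0.542885
  tau = 0.500000: gamma = (0.541667, -0.500000), gamma' = (0.333333, 0.000000); Gamma_xxx = 1.033200, Gamma_xxy = 0.000000, Gamma_xyy = 0.504976, Gamma_yxx = -0.842594, Gamma_yxy = 0.000000, Gamma_yyy = -0.512887
  tau = 0.750000: gamma = (0.625000, -0.500000), gamma' = (0.333333, 0.000000); Gamma_xxx = 0.960533, Gamma_xxy = 0.000000, Gamma_xyy = 0.469960, Gamma_yxx = -0.786046, Gamma_yxy = 0.000000, Gamma_yyy = -0.485803
  tau = 1.000000: gamma = (0.708333, -0.500000), gamma' = (0.333333, 0.000000); Gamma_xxx = 0.896088, Gamma_xxy = 0.000000, Gamma_xyy = 0.438818, Gamma_yxx = -0.735426, Gamma_yxy = 0.000000, Gamma_yyy = -0.461478
step 0: V^x = 1.0000, V^y = -0.6250
step 1: k1 = (-0.402199, 0.324902), k2 = (-0.334307, 0.271485), k3 = (-0.340615, 0.276608), k4 = (-0.285746, 0.233031); V <- V + (h/6)(k1 + 2k2 + 2k3 + k4): V^x = 0.8302, V^y = -0.4872
step 2: k1 = (-0.285915, 0.233169), k2 = (-0.242921, 0.198792), k3 = (-0.246362, 0.201609), k4 = (-0.211179, 0.173316); V <- V + (h/6)(k1 + 2k2 + 2k3 + k4): V^x = 0.7072, V^y = -0.3865


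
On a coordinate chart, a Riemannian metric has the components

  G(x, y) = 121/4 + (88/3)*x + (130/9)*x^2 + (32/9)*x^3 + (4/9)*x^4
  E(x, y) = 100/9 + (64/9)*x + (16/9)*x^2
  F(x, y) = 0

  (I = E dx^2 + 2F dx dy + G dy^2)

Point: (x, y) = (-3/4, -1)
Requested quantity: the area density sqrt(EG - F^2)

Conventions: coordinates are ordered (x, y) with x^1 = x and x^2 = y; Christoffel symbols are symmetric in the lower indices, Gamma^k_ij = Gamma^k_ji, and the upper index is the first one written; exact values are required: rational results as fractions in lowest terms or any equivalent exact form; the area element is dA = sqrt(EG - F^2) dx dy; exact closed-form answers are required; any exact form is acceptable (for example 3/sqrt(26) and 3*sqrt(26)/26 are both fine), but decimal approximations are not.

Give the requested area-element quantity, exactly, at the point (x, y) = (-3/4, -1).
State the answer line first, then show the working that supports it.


Answer: sqrt(EG - F^2) = 31*sqrt(61)/24

E = 61/9, F = 0, G = 961/64; EG - F^2 = 58621/576


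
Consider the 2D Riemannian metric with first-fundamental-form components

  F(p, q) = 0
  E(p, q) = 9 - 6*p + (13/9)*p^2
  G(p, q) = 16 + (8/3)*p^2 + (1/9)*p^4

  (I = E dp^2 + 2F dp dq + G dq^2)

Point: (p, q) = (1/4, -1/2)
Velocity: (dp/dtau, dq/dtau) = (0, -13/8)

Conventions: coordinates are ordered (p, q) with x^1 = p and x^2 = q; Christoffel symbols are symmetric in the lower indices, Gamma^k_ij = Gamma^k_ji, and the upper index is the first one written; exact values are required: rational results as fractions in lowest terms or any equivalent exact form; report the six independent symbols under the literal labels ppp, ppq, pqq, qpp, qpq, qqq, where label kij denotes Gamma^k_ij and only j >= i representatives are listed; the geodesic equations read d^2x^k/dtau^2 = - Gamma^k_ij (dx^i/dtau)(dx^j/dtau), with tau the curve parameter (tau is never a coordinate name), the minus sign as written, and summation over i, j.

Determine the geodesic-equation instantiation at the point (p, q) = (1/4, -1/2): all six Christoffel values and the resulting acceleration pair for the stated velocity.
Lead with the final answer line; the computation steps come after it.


Answer: Gamma_ppp = -380/1093, Gamma_ppq = 0, Gamma_pqq = -193/2186, Gamma_qpp = 0, Gamma_qpq = 8/193, Gamma_qqq = 0; accelerations (d^2p/dtau^2, d^2q/dtau^2) = (32617/139904, 0)

E = 1093/144, F = 0, G = 37249/2304 at the point
E_p = -95/18, E_q = 0, F_p = 0, F_q = 0, G_p = 193/144, G_q = 0
EG - F^2 = 40713157/331776;  g^inv = (331776/40713157) * [[37249/2304, 0], [0, 1093/144]]
first-kind symbols [ij,l] = (1/2)(d_i g_jl + d_j g_il - d_l g_ij): [pp,p] = E_p/2 = -95/36, [pp,q] = F_p - E_q/2 = 0, [pq,p] = E_q/2 = 0, [pq,q] = G_p/2 = 193/288, [qq,p] = F_q - G_p/2 = -193/288, [qq,q] = G_q/2 = 0
Gamma^p_ij = (G*[ij,p] - F*[ij,q])/(EG - F^2), Gamma^q_ij = (E*[ij,q] - F*[ij,p])/(EG - F^2)
Gamma_ppp = -380/1093, Gamma_ppq = 0, Gamma_pqq = -193/2186, Gamma_qpp = 0, Gamma_qpq = 8/193, Gamma_qqq = 0
d^2p/dtau^2 = -(Gamma_ppp*(0)^2 + 2*Gamma_ppq*(0)*(-13/8) + Gamma_pqq*(-13/8)^2) = 32617/139904
d^2q/dtau^2 = -(Gamma_qpp*(0)^2 + 2*Gamma_qpq*(0)*(-13/8) + Gamma_qqq*(-13/8)^2) = 0


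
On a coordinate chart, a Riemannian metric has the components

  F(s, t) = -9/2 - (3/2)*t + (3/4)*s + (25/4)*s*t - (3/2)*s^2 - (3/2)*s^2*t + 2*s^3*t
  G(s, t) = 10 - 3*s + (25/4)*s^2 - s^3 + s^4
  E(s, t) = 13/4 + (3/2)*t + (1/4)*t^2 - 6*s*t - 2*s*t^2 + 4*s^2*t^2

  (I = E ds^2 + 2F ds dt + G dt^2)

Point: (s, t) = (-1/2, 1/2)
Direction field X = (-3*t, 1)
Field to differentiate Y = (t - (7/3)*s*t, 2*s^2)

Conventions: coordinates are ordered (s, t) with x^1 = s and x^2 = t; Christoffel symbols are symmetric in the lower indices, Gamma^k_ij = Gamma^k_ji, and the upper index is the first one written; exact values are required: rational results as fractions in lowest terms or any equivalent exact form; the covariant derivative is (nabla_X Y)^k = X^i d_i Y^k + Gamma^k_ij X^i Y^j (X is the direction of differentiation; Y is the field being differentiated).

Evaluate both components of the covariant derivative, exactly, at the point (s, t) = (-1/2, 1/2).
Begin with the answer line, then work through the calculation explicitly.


Answer: (nabla_X Y)^s = 14689/3516, (nabla_X Y)^t = 760/293

E = 97/16, F = -63/8, G = 53/4 at the point
E_s = -9/2, E_t = 27/4, F_s = 55/8, F_t = -21/4, G_s = -21/2, G_t = 0
EG - F^2 = 293/16;  g^inv = (16/293) * [[53/4, 63/8], [63/8, 97/16]]
first-kind symbols [ij,l] = (1/2)(d_i g_jl + d_j g_il - d_l g_ij): [ss,s] = E_s/2 = -9/4, [ss,t] = F_s - E_t/2 = 7/2, [st,s] = E_t/2 = 27/8, [st,t] = G_s/2 = -21/4, [tt,s] = F_t - G_s/2 = 0, [tt,t] = G_t/2 = 0
Gamma^s_ij = (G*[ij,s] - F*[ij,t])/(EG - F^2), Gamma^t_ij = (E*[ij,t] - F*[ij,s])/(EG - F^2)
Gamma_sss = -36/293, Gamma_sst = 54/293, Gamma_stt = 0, Gamma_tss = 56/293, Gamma_tst = -84/293, Gamma_ttt = 0
X = (-3/2, 1), Y = (13/12, 1/2) at the point


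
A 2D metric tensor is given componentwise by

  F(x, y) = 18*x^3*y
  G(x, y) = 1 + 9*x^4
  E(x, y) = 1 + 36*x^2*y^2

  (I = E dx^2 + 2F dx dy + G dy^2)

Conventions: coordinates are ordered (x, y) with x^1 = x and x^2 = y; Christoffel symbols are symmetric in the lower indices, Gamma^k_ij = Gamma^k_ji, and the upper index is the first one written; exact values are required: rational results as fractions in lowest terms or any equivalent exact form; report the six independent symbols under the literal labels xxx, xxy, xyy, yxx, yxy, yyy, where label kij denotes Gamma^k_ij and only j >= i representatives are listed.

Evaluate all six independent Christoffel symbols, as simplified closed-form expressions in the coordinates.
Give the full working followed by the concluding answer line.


E = 1 + 36*x^2*y^2; F = 18*x^3*y; G = 1 + 9*x^4
Gamma^k_ij = (1/2) g^{kl} (d_i g_jl + d_j g_il - d_l g_ij), with g^inv = (1/(EG-F^2)) [[G, -F], [-F, E]]
first partials: E_x = 72*x*y^2, E_y = 72*x^2*y, F_x = 54*x^2*y, F_y = 18*x^3, G_x = 36*x^3, G_y = 0
D = EG - F^2 = 1 + 36*x^2*y^2 + 9*x^4
expanded: Gamma^x_xx = (G E_x - 2F F_x + F E_y)/(2D), Gamma^x_xy = (G E_y - F G_x)/(2D), Gamma^x_yy = (2G F_y - G G_x - F G_y)/(2D), Gamma^y_xx = (2E F_x - E E_y - F E_x)/(2D), Gamma^y_xy = (E G_x - F E_y)/(2D), Gamma^y_yy = (E G_y - 2F F_y + F G_x)/(2D); substitute and cancel common factors

Answer: Gamma_xxx = 36*x*y^2/(9*x^4 + 36*x^2*y^2 + 1), Gamma_xxy = 36*x^2*y/(9*x^4 + 36*x^2*y^2 + 1), Gamma_xyy = 0, Gamma_yxx = 18*x^2*y/(9*x^4 + 36*x^2*y^2 + 1), Gamma_yxy = 18*x^3/(9*x^4 + 36*x^2*y^2 + 1), Gamma_yyy = 0


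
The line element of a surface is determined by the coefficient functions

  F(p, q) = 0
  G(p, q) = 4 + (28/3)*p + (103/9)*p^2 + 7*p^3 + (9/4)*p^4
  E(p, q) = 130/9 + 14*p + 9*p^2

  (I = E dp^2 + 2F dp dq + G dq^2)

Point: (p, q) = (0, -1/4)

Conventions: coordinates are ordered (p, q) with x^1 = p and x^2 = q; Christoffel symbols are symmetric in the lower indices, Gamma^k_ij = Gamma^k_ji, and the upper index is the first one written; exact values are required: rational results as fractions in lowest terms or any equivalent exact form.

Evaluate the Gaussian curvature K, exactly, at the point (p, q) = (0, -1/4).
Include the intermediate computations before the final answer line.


E = 130/9, F = 0, G = 4, EG - F^2 = 520/9 at the point
E_p = 14, E_q = 0, F_p = 0, F_q = 0, G_p = 28/3, G_q = 0
E_qq = 0, F_pq = 0, G_pp = 206/9
Evaluate Brioschi's two determinant matrices M1, M2 and divide by (EG - F^2)^2.
M1 = [[-E_qq/2 + F_pq - G_pp/2, E_p/2, F_p - E_q/2], [F_q - G_p/2, E, F], [G_q/2, F, G]] = [[-103/9, 7, 0], [-14/3, 130/9, 0], [0, 0, 4]]; det M1 = -42976/81
M2 = [[0, E_q/2, G_p/2], [E_q/2, E, F], [G_p/2, F, G]] = [[0, 0, 14/3], [0, 130/9, 0], [14/3, 0, 4]]; det M2 = -25480/81
det M1 - det M2 = -216; K = -216 / (520/9)^2 = -2187/33800

Answer: K = -2187/33800


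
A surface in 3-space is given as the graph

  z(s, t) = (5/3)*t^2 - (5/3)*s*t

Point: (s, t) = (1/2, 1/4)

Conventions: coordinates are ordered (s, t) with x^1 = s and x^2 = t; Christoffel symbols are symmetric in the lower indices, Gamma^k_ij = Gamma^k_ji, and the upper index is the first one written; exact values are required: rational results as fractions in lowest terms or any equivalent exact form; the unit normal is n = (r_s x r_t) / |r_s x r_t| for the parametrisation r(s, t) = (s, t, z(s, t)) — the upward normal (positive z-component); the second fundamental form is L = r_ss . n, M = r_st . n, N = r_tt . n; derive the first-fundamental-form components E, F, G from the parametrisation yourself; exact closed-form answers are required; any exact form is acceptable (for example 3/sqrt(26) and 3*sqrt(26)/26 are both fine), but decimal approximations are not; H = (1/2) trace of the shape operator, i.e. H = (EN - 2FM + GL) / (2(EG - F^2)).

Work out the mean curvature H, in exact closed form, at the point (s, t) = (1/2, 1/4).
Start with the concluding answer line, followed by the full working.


Answer: H = 20/13

z_s = -5/12, z_t = 0, z_ss = 0, z_st = -5/3, z_tt = 10/3
E = 169/144, F = 0, G = 1; answer radicand W^2 = 169/144
unnormalised second-form numerators: l = 0, m = -5/3, n = 10/3; L = l/sqrt(169/144), and similarly M = m/sqrt(W^2), N = n/sqrt(W^2)
H = (E*n - 2*F*m + G*l) / (2*(EG - F^2)*sqrt(W^2)); E*n - 2*F*m + G*l = 845/216, EG - F^2 = 169/144, so H = (5/3)/sqrt(169/144)


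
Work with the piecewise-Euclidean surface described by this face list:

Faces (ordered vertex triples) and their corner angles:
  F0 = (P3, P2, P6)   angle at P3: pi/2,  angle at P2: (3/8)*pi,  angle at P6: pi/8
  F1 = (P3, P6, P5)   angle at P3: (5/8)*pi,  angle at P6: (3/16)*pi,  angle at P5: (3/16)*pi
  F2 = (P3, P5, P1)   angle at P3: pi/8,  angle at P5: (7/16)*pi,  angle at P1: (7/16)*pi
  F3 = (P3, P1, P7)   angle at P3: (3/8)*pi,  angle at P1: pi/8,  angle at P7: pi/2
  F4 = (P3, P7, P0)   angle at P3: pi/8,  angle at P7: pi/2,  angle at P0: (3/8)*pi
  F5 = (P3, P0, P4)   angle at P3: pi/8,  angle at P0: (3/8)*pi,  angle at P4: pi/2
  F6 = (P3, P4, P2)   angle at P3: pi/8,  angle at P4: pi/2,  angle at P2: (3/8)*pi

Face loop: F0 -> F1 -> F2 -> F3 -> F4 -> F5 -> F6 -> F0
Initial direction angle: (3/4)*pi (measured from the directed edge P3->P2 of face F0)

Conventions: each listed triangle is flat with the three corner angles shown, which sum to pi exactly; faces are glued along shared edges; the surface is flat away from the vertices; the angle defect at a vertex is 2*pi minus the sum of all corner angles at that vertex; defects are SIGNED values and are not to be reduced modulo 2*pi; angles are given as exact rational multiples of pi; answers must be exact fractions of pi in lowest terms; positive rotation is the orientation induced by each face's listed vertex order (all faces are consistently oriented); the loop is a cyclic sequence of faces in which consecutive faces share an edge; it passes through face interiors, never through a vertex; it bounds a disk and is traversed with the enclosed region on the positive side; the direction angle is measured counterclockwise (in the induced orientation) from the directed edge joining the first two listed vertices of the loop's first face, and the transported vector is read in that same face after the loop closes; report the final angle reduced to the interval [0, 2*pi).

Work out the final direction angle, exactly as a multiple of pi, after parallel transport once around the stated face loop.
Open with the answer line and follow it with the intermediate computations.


Answer: final direction angle = (3/4)*pi

enclosed vertex P3: corner angles sum to 2*pi, defect = 2*pi - 2*pi = 0
holonomy = initial angle + sum of enclosed defects (mod 2*pi), positive in the induced orientation
final angle = (3/4)*pi + 0 = (3/4)*pi (mod 2*pi)


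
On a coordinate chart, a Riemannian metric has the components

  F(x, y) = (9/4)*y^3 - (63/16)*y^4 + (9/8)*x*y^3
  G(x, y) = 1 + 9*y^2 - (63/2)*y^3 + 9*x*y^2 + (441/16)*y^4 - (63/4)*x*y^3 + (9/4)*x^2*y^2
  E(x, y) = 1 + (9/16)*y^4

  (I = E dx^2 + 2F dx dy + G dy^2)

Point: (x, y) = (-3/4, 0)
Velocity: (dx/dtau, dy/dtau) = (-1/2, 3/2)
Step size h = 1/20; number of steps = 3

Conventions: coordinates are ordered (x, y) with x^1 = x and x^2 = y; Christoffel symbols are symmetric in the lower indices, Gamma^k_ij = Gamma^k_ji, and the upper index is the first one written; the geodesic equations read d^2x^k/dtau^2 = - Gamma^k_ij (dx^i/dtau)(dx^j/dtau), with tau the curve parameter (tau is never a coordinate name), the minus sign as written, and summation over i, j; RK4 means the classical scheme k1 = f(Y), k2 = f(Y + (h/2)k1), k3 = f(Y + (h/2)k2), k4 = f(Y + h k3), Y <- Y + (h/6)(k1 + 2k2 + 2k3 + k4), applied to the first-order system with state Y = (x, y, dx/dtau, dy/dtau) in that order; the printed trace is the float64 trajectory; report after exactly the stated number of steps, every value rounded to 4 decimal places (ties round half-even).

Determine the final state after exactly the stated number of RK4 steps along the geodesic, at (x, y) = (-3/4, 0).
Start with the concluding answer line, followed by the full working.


Answer: x = -0.8250, y = 0.2235, dx/dtau = -0.4994, dy/dtau = 1.4896

f(Y) = (dx/dtau, dy/dtau, -Gamma^x_ij Y'^i Y'^j, -Gamma^y_ij Y'^i Y'^j) with the Gammas evaluated at the stage position; h = 0.050000; intermediate values shown to 6 dp
step 0: x = -0.7500, y = 0.0000, dx/dtau = -0.5000, dy/dtau = 1.5000
step 1:
  k1: at (x, y) = (-0.750000, 0.000000), (dx/dtau, dy/dtau) = (-0.500000, 1.500000); Gamma_xxx = 0.000000, Gamma_xxy = 0.000000, Gamma_xyy = 0.000000, Gamma_yxx = 0.000000, Gamma_yxy = 0.000000, Gamma_yyy = 0.000000; k1 = (-0.500000, 1.500000, 0.000000, 0.000000)
  k2: at (x, y) = (-0.762500, 0.037500), (dx/dtau, dy/dtau) = (-0.500000, 1.500000); Gamma_xxx = 0.000000, Gamma_xxy = 0.000059, Gamma_xyy = 0.001537, Gamma_yxx = 0.000000, Gamma_yxy = 0.003487, Gamma_yyy = 0.090655; k2 = (-0.500000, 1.500000, -0.003369, -0.198744)
  k3: at (x, y) = (-0.762500, 0.037500), (dx/dtau, dy/dtau) = (-0.500084, 1.495031); Gamma_xxx = 0.000000, Gamma_xxy = 0.000059, Gamma_xyy = 0.001537, Gamma_yxx = 0.000000, Gamma_yxy = 0.003487, Gamma_yyy = 0.090655; k3 = (-0.500084, 1.495031, -0.003346, -0.197412)
  k4: at (x, y) = (-0.775004, 0.074752), (dx/dtau, dy/dtau) = (-0.500167, 1.490129); Gamma_xxx = 0.000000, Gamma_xxy = 0.000464, Gamma_xyy = 0.004360, Gamma_yxx = 0.000000, Gamma_yxy = 0.011972, Gamma_yyy = 0.112388; k4 = (-0.500167, 1.490129, -0.008990, -0.231711)
  Y <- Y + (h/6)(k1 + 2k2 + 2k3 + k4): x = -0.7750, y = 0.0748, dx/dtau = -0.5002, dy/dtau = 1.4915
step 2:
  k1: at (x, y) = (-0.775003, 0.074835), (dx/dtau, dy/dtau) = (-0.500187, 1.491466); Gamma_xxx = 0.000000, Gamma_xxy = 0.000466, Gamma_xyy = 0.004366, Gamma_yxx = 0.000000, Gamma_yxy = 0.011995, Gamma_yyy = 0.112384; k1 = (-0.500187, 1.491466, -0.009018, -0.232099)
  k2: at (x, y) = (-0.787507, 0.112122), (dx/dtau, dy/dtau) = (-0.500412, 1.485664); Gamma_xxx = 0.000000, Gamma_xxy = 0.001556, Gamma_xyy = 0.005935, Gamma_yxx = 0.000000, Gamma_yxy = 0.022761, Gamma_yyy = 0.086812; k2 = (-0.500412, 1.485664, -0.010785, -0.157768)
  k3: at (x, y) = (-0.787513, 0.111977), (dx/dtau, dy/dtau) = (-0.500456, 1.487522); Gamma_xxx = 0.000000, Gamma_xxy = 0.001550, Gamma_xyy = 0.005933, Gamma_yxx = 0.000000, Gamma_yxy = 0.022717, Gamma_yyy = 0.086960; k3 = (-0.500456, 1.487522, -0.010821, -0.158596)
  k4: at (x, y) = (-0.800026, 0.149211), (dx/dtau, dy/dtau) = (-0.500728, 1.483537); Gamma_xxx = 0.000000, Gamma_xxy = 0.003652, Gamma_xyy = 0.003806, Gamma_yxx = 0.000000, Gamma_yxy = 0.033178, Gamma_yyy = 0.034575; k4 = (-0.500728, 1.483537, -0.002951, -0.026804)
  Y <- Y + (h/6)(k1 + 2k2 + 2k3 + k4): x = -0.8000, y = 0.1492, dx/dtau = -0.5006, dy/dtau = 1.4840
step 3:
  k1: at (x, y) = (-0.800025, 0.149180), (dx/dtau, dy/dtau) = (-0.500647, 1.484036); Gamma_xxx = 0.000000, Gamma_xxy = 0.003650, Gamma_xyy = 0.003810, Gamma_yxx = 0.000000, Gamma_yxy = 0.033169, Gamma_yyy = 0.034623; k1 = (-0.500647, 1.484036, -0.002967, -0.026964)
  k2: at (x, y) = (-0.812541, 0.186281), (dx/dtau, dy/dtau) = (-0.500721, 1.483362); Gamma_xxx = 0.000000, Gamma_xxy = 0.007108, Gamma_xyy = -0.004446, Gamma_yxx = 0.000000, Gamma_yxy = 0.040865, Gamma_yyy = -0.025558; k2 = (-0.500721, 1.483362, 0.020341, 0.116943)
  k3: at (x, y) = (-0.812543, 0.186264), (dx/dtau, dy/dtau) = (-0.500138, 1.486960); Gamma_xxx = 0.000000, Gamma_xxy = 0.007106, Gamma_xyy = -0.004440, Gamma_yxx = 0.000000, Gamma_yxy = 0.040862, Gamma_yyy = -0.025533; k3 = (-0.500138, 1.486960, 0.020387, 0.117233)
  k4: at (x, y) = (-0.825032, 0.223528), (dx/dtau, dy/dtau) = (-0.499627, 1.489898); Gamma_xxx = 0.000000, Gamma_xxy = 0.012333, Gamma_xyy = -0.021504, Gamma_yxx = 0.000000, Gamma_yxy = 0.043327, Gamma_yyy = -0.075542; k4 = (-0.499627, 1.489898, 0.066096, 0.232191)
  Y <- Y + (h/6)(k1 + 2k2 + 2k3 + k4): x = -0.8250, y = 0.2235, dx/dtau = -0.4994, dy/dtau = 1.4896


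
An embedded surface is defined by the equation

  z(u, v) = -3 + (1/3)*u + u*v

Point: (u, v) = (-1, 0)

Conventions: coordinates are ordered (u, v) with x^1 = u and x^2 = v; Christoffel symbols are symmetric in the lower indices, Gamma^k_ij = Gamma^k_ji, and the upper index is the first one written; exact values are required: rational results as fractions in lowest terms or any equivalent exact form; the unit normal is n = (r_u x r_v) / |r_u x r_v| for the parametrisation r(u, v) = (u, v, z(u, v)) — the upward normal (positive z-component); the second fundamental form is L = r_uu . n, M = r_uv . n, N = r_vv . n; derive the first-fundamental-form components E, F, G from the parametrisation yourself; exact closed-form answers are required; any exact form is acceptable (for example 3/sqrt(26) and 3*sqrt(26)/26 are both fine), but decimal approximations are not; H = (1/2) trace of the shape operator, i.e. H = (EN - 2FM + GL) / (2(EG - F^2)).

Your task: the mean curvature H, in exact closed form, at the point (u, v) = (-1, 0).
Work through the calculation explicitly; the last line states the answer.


z_u = 1/3, z_v = -1, z_uu = 0, z_uv = 1, z_vv = 0
E = 10/9, F = -1/3, G = 2; answer radicand W^2 = 19/9
unnormalised second-form numerators: l = 0, m = 1, n = 0; L = l/sqrt(19/9), and similarly M = m/sqrt(W^2), N = n/sqrt(W^2)
H = (E*n - 2*F*m + G*l) / (2*(EG - F^2)*sqrt(W^2)); E*n - 2*F*m + G*l = 2/3, EG - F^2 = 19/9, so H = (3/19)/sqrt(19/9)

Answer: H = 9*sqrt(19)/361
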